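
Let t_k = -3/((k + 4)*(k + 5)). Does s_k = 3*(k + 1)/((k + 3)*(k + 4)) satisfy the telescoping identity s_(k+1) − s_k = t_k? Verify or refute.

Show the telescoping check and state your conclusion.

Invalid: residual 12/(k**3 + 12*k**2 + 47*k + 60) ≠ 0.

s_(k+1) = 3*(k + 2)/((k + 4)*(k + 5))
s_(k+1) − s_k = 3*(1 - k)/(k**3 + 12*k**2 + 47*k + 60)
(s_(k+1) − s_k) − t_k = 12/(k**3 + 12*k**2 + 47*k + 60)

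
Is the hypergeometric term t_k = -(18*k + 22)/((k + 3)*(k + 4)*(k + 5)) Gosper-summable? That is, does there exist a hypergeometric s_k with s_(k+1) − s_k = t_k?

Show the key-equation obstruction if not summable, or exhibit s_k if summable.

t_(k+1)/t_k = (k + 3)*(9*k + 20)/((k + 6)*(9*k + 11)).
Gosper form: A/B · C(k+1)/C(k) with A=k + 3, B=k + 6, C=k + 11/9.
Key eq: (k + 3)·f(k+1) = (k + 5)·f(k) + (k + 11/9).
Degrees (1,1,1) ⇒ d ≤ 2.
Solve for f: f(k) = k*(19*k + 25)/108 (degree 2 ≤ 2).
R(k) = B(k−1)·f(k)/C(k) = k*(k + 5)*(19*k + 25)/(12*(9*k + 11)); s_k = R·t_k = -k*(19*k + 25)/(6*(k + 3)*(k + 4)).
Δs = 2*(-9*k - 11)/(k**3 + 12*k**2 + 47*k + 60), as required.

Yes. s_k = -k*(19*k + 25)/(6*(k + 3)*(k + 4)).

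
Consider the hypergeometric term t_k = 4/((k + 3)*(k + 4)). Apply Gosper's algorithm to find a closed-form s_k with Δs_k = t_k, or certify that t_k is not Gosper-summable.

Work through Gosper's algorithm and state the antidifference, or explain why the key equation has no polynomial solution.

s_k = 4*k/(3*(k + 3))

The ratio is (k + 3)/(k + 5).
Take A(k)=k + 3, B(k)=k + 5, C(k)=1.
Set up (k + 3)·f(k+1) − (k + 4)·f(k) − (1) = 0.
deg f ≤ 1 (via 1,1,0).
Solve for f: f(k) = k/3 (degree 1 ≤ 1).
Certificate R = B(k−1)f/C = k*(k + 4)/3 gives s_k = 4*k/(3*(k + 3)).
Check: Δs_k = 4/(k**2 + 7*k + 12). ✓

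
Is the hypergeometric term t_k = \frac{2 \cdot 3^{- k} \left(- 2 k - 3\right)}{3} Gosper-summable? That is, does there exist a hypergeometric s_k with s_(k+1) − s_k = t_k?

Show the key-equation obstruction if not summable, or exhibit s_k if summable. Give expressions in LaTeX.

r(k) = (2*k + 5)/(3*(2*k + 3)) after simplifying.
Take A(k)=1/3, B(k)=1, C(k)=k + 3/2.
Need (1/3)·f(k+1) − (1)·f(k) = k + 3/2.
Degrees (0,0,1) ⇒ d ≤ 1.
Solve for f: f(k) = -3*(k + 2)/2 (degree 1 ≤ 1).
Get s_k = R·t_k = 2*(k + 2)/3**k with R(k) = B(k−1)f(k)/C(k) = -3*(k + 2)/(2*k + 3).
Check: Δs_k = 2*(-2*k - 3)/(3*3**k). ✓

Yes. s_k = 2 \cdot 3^{- k} \left(k + 2\right).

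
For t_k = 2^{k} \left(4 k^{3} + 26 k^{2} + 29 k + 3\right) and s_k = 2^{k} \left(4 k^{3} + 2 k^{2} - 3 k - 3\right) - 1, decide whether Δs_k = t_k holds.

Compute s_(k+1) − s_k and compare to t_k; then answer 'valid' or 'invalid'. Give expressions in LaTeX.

s_(k+1) = 2**(k + 1)*(-3*k + 4*(k + 1)**3 + 2*(k + 1)**2 - 6) - 1
s_(k+1) − s_k = 2**k*(4*k**3 + 26*k**2 + 29*k + 3)
(s_(k+1) − s_k) − t_k = 0

valid (s_(k+1) − s_k reduces to t_k)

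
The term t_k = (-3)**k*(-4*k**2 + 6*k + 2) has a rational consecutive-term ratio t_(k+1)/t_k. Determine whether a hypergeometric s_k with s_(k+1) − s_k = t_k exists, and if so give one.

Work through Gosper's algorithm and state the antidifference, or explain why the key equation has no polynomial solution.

t_(k+1)/t_k = 3*(-2*k**2 - k + 2)/(2*k**2 - 3*k - 1).
A = -3, B = 1, C = k**2 - 3*k/2 - 1/2.
Set up (-3)·f(k+1) − (1)·f(k) − (k**2 - 3*k/2 - 1/2) = 0.
Degrees (0,0,2) ⇒ d ≤ 2.
A polynomial solution: f(k) = -(k**2 - 3*k + 1)/4.
Certificate R = B(k−1)f/C = -(k**2 - 3*k + 1)/(2*(2*k**2 - 3*k - 1)) gives s_k = (-3)**k*(k**2 - 3*k + 1).
Verify: (-3)**k*(-4*k**2 + 6*k + 2) matches t_k.

s_k = (-3)**k*(k**2 - 3*k + 1)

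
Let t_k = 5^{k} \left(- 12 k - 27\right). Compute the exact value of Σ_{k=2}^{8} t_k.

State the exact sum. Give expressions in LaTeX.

Σ = -58593525

Step 1: r(k) = 5*(4*k + 13)/(4*k + 9).
So A=5 and B=1, with C=k + 9/4.
Set up (5)·f(k+1) − (1)·f(k) − (k + 9/4) = 0.
deg f ≤ 1 (via 0,0,1).
Match coefficients ⇒ f(k) = (k + 1)/4.
So s_k = (B(k−1)f/C)·t_k = ((k + 1)/(4*k + 9))·t_k = -3*5**k*(k + 1).
Verify: 5**k*(-12*k - 27) matches t_k.
Σ_(k=2)^(8) t_k = s_(9) − s_(2) = -58593750 − (-225) = -58593525.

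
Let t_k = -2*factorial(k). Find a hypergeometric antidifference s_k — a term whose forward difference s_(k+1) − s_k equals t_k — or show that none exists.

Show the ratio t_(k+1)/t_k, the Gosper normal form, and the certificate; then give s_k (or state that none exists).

none — t_k is not Gosper-summable

r(k) = k + 1 after simplifying.
A = k + 1, B = 1, C = 1.
Solve (k + 1)·f(k+1) − (1)·f(k) = 1.
Degrees (1,0,0) ⇒ d ≤ -1.
Bound -1 < 0, so the key equation has no polynomial solution.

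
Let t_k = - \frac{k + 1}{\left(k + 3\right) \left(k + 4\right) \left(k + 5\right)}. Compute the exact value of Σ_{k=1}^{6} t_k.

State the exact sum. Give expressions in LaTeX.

Σ = -3/44

The ratio is (k + 2)*(k + 3)/((k + 1)*(k + 6)).
Take A(k)=k + 3, B(k)=k + 6, C(k)=k + 1.
Set up (k + 3)·f(k+1) − (k + 5)·f(k) − (k + 1) = 0.
From deg A=1, deg B=1, deg C=1: d=2.
Solving with deg f ≤ 2: f(k) = k*(k + 1)/6.
Get s_k = R·t_k = k*(-k - 1)/(6*(k + 3)*(k + 4)) with R(k) = B(k−1)f(k)/C(k) = k*(k + 5)/6.
Check: Δs_k = (-k - 1)/(k**3 + 12*k**2 + 47*k + 60). ✓
Evaluate s at k=7 and k=1: -14/165 and -1/60; difference -3/44.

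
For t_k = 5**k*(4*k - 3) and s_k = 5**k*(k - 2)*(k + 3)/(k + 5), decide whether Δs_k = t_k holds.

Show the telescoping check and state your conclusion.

Invalid: residual 5**k*(-8*k**2 - 32*k + 26)/(k**2 + 11*k + 30) ≠ 0.

s_(k+1) = 5**(k + 1)*(k - 1)*(k + 4)/(k + 6)
s_(k+1) − s_k = 5**k*(4*k**3 + 33*k**2 + 55*k - 64)/(k**2 + 11*k + 30)
(s_(k+1) − s_k) − t_k = 5**k*(-8*k**2 - 32*k + 26)/(k**2 + 11*k + 30)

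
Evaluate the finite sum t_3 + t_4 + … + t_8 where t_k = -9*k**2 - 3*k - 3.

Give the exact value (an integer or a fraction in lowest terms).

Σ = -1908

r(k) = (k + 3*(k + 1)**2 + 2)/(3*k**2 + k + 1) after simplifying.
Factor: A=1; B=1; C=k**2 + k/3 + 1/3.
f must satisfy (1)·f(k+1) − (1)·f(k) = k**2 + k/3 + 1/3.
Degrees (0,0,2) ⇒ d ≤ 3.
Coefficient equations give f(k) = k*(k**2 - k + 1)/3.
Get s_k = R·t_k = 3*k*(-k**2 + k - 1) with R(k) = B(k−1)f(k)/C(k) = k*(k**2 - k + 1)/(3*k**2 + k + 1).
s_(k+1) − s_k = -9*k**2 - 3*k - 3 = t_k.
Σ_(k=3)^(8) t_k = s_(9) − s_(3) = -1971 − (-63) = -1908.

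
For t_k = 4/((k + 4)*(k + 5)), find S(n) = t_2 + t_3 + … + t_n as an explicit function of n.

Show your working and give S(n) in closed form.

Step 1: r(k) = (k + 4)/(k + 6).
A = k + 4, B = k + 6, C = 1.
Key eq: (k + 4)·f(k+1) = (k + 5)·f(k) + (1).
Degrees (1,1,0) ⇒ d ≤ 1.
Match coefficients ⇒ f(k) = k/4.
R(k) = B(k−1)·f(k)/C(k) = k*(k + 5)/4; s_k = R·t_k = k/(k + 4).
s_(k+1) − s_k = 4/(k**2 + 9*k + 20) = t_k.
Telescope: S(n) = s_(n+1) − s_(2) = (n + 1)/(n + 5) − (1/3) = 2*(n - 1)/(3*(n + 5)).

S(n) = 2*(n - 1)/(3*(n + 5))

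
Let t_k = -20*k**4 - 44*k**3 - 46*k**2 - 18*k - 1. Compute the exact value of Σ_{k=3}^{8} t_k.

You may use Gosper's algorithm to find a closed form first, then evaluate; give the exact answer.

Σ = -241482

Compute t_(k+1)/t_k: get (20*k**4 + 124*k**3 + 298*k**2 + 322*k + 129)/(20*k**4 + 44*k**3 + 46*k**2 + 18*k + 1).
So A=1 and B=1, with C=k**4 + 11*k**3/5 + 23*k**2/10 + 9*k/10 + 1/20.
Key eq: (1)·f(k+1) = (1)·f(k) + (k**4 + 11*k**3/5 + 23*k**2/10 + 9*k/10 + 1/20).
d = 5 from the (0,0,4) case.
Solve for f: f(k) = k*(4*k**4 + k**3 - 3*k - 1)/20 (degree 5 ≤ 5).
So s_k = (B(k−1)f/C)·t_k = (k*(4*k**4 + k**3 - 3*k - 1)/(20*k**4 + 44*k**3 + 46*k**2 + 18*k + 1))·t_k = k*(-4*k**4 - k**3 + 3*k + 1).
Check: Δs_k = -20*k**4 - 44*k**3 - 46*k**2 - 18*k - 1. ✓
Telescoping: Σ = s_(9) − s_(3) = -242505 − (-1023) = -241482.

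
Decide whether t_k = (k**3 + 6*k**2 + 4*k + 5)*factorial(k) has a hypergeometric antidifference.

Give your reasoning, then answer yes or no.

Compute t_(k+1)/t_k: get (k**4 + 10*k**3 + 28*k**2 + 35*k + 16)/(k**3 + 6*k**2 + 4*k + 5).
Normal form (A,B,C) = (k + 1, 1, k**3 + 6*k**2 + 4*k + 5).
Key eq: (k + 1)·f(k+1) = (1)·f(k) + (k**3 + 6*k**2 + 4*k + 5).
Bound: deg f ≤ 2.
Coefficient equations give f(k) = k**2 + 4*k - 3.
Get s_k = R·t_k = (k**2 + 4*k - 3)*factorial(k) with R(k) = B(k−1)f(k)/C(k) = (k**2 + 4*k - 3)/(k**3 + 6*k**2 + 4*k + 5).
Check: Δs_k = (k**3 + 6*k**2 + 4*k + 5)*factorial(k). ✓

Yes. s_k = (k**2 + 4*k - 3)*factorial(k).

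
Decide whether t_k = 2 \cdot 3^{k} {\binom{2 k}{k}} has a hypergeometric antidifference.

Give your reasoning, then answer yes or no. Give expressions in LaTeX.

No — key equation has no polynomial f.

r(k) = 6*(2*k + 1)/(k + 1) after simplifying.
Factor: A=12*k + 6; B=k + 1; C=1.
f must satisfy (12*k + 6)·f(k+1) − (k)·f(k) = 1.
d = -1 from the (1,1,0) case.
deg f ≤ -1 is impossible — no certificate.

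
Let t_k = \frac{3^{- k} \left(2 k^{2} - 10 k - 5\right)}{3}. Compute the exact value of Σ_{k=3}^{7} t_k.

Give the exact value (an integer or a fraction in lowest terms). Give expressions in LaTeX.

Σ = -1729/6561

r(k) = (2*k**2 - 6*k - 13)/(3*(2*k**2 - 10*k - 5)) after simplifying.
So A=1/3 and B=1, with C=k**2 - 5*k - 5/2.
f must satisfy (1/3)·f(k+1) − (1)·f(k) = k**2 - 5*k - 5/2.
From deg A=0, deg B=0, deg C=2: d=2.
Solving with deg f ≤ 2: f(k) = -3*(k**2 - 4*k - 4)/2.
Then R = B(k−1)f/C = -3*(k**2 - 4*k - 4)/(2*k**2 - 10*k - 5), so s_k = R(k)·t_k = (-k**2 + 4*k + 4)/3**k.
Verify: (2*k**2 - 10*k - 5)/(3*3**k) matches t_k.
Evaluate s at k=8 and k=3: -28/6561 and 7/27; difference -1729/6561.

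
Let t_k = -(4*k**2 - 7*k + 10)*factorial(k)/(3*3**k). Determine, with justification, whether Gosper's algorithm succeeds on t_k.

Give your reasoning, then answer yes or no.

Yes. s_k = -(4*k - 3)*factorial(k)/3**k.

The ratio is (k + 1)*(-7*k + 4*(k + 1)**2 + 3)/(3*(4*k**2 - 7*k + 10)).
Normal form (A,B,C) = (k/3 + 1/3, 1, k**2 - 7*k/4 + 5/2).
Solve (k/3 + 1/3)·f(k+1) − (1)·f(k) = k**2 - 7*k/4 + 5/2.
From deg A=1, deg B=0, deg C=2: d=1.
Match coefficients ⇒ f(k) = 3*(4*k - 3)/4.
Certificate R = B(k−1)f/C = 3*(4*k - 3)/(4*k**2 - 7*k + 10) gives s_k = -(4*k - 3)*factorial(k)/3**k.
Verify: -(4*k**2 - 7*k + 10)*factorial(k)/(3*3**k) matches t_k.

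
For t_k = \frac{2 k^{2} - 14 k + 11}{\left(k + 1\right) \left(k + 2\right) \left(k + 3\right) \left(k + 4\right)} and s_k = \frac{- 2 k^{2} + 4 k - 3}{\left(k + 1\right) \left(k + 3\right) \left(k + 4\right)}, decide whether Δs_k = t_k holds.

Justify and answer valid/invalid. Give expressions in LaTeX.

s_(k+1) = (4*k - 2*(k + 1)**2 + 1)/((k + 2)*(k + 4)*(k + 5))
s_(k+1) − s_k = (2*k**3 - 12*k**2 - 23*k + 27)/(k**5 + 15*k**4 + 85*k**3 + 225*k**2 + 274*k + 120)
(s_(k+1) − s_k) − t_k = 4*(-2*k**2 + 9*k - 7)/(k**5 + 15*k**4 + 85*k**3 + 225*k**2 + 274*k + 120)

Invalid: residual \frac{4 \left(- 2 k^{2} + 9 k - 7\right)}{k^{5} + 15 k^{4} + 85 k^{3} + 225 k^{2} + 274 k + 120} ≠ 0.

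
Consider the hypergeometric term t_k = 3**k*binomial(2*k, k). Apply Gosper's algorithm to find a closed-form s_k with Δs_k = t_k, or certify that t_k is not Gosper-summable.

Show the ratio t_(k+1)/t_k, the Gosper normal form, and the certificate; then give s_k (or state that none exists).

none (Gosper's algorithm certifies no s_k)

Step 1: r(k) = 6*(2*k + 1)/(k + 1).
So A=12*k + 6 and B=k + 1, with C=1.
Set up (12*k + 6)·f(k+1) − (k)·f(k) − (1) = 0.
Bound: deg f ≤ -1.
Bound -1 < 0, so the key equation has no polynomial solution.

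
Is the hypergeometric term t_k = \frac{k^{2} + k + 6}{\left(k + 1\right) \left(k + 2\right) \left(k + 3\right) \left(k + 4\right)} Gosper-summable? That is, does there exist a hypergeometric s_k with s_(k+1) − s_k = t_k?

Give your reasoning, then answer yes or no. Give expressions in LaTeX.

Yes. s_k = \frac{k \left(k^{2} + 4 k + 7\right)}{2 \left(k + 1\right) \left(k + 2\right) \left(k + 3\right)}.

Step 1: r(k) = (k + 1)*(k + (k + 1)**2 + 7)/((k + 5)*(k**2 + k + 6)).
Normal form (A,B,C) = (k + 1, k + 5, k**2 + k + 6).
f must satisfy (k + 1)·f(k+1) − (k + 4)·f(k) = k**2 + k + 6.
d = 3 from the (1,1,2) case.
Match coefficients ⇒ f(k) = k*(k**2 + 4*k + 7)/2.
Then R = B(k−1)f/C = k*(k + 4)*(k**2 + 4*k + 7)/(2*(k**2 + k + 6)), so s_k = R(k)·t_k = k*(k**2 + 4*k + 7)/(2*(k + 1)*(k + 2)*(k + 3)).
Check: Δs_k = (k**2 + k + 6)/(k**4 + 10*k**3 + 35*k**2 + 50*k + 24). ✓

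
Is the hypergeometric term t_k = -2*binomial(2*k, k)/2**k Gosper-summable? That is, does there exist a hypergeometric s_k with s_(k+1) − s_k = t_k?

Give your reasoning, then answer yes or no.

No — key equation has no polynomial f.

The ratio is (2*k + 1)/(k + 1).
Take A(k)=2*k + 1, B(k)=k + 1, C(k)=1.
Set up (2*k + 1)·f(k+1) − (k)·f(k) − (1) = 0.
deg f ≤ -1 (via 1,1,0).
Bound -1 < 0, so the key equation has no polynomial solution.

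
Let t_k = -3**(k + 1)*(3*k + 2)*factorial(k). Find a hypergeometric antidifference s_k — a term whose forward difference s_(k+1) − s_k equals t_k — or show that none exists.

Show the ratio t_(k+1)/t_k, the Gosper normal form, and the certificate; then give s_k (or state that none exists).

Step 1: r(k) = 3*(k + 1)*(3*k + 5)/(3*k + 2).
A = 3*k + 3, B = 1, C = k + 2/3.
Need (3*k + 3)·f(k+1) − (1)·f(k) = k + 2/3.
Degrees (1,0,1) ⇒ d ≤ 0.
A polynomial solution: f(k) = 1/3.
Certificate R = B(k−1)f/C = 1/(3*k + 2) gives s_k = -3**(k + 1)*factorial(k).
Check: Δs_k = -3**(k + 1)*(3*k + 2)*factorial(k). ✓

s_k = -3**(k + 1)*factorial(k)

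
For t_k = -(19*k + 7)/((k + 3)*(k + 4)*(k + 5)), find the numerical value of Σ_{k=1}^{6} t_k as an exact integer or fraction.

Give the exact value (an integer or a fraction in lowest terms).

Compute t_(k+1)/t_k: get (k + 3)*(19*k + 26)/((k + 6)*(19*k + 7)).
Normal form (A,B,C) = (k + 3, k + 6, k + 7/19).
Solve (k + 3)·f(k+1) − (k + 5)·f(k) = k + 7/19.
Bound: deg f ≤ 2.
A polynomial solution: f(k) = k*(8*k - 1)/57.
Then R = B(k−1)f/C = k*(k + 5)*(8*k - 1)/(3*(19*k + 7)), so s_k = R(k)·t_k = k*(1 - 8*k)/(3*(k + 3)*(k + 4)).
Verify: (-19*k - 7)/(k**3 + 12*k**2 + 47*k + 60) matches t_k.
Σ_(k=1)^(6) t_k = s_(7) − s_(1) = -7/6 − (-7/60) = -21/20.

Σ = -21/20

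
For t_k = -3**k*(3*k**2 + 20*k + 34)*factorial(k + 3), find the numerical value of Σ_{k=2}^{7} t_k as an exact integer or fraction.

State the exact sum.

Σ = -2618941243680

Ratio r(k) = 3*(3*k**3 + 38*k**2 + 161*k + 228)/(3*k**2 + 20*k + 34).
Take A(k)=3*k + 12, B(k)=1, C(k)=k**2 + 20*k/3 + 34/3.
Need (3*k + 12)·f(k+1) − (1)·f(k) = k**2 + 20*k/3 + 34/3.
deg f ≤ 1 (via 1,0,2).
Coefficient equations give f(k) = (k + 2)/3.
Then R = B(k−1)f/C = (k + 2)/(3*k**2 + 20*k + 34), so s_k = R(k)·t_k = -3**k*(k + 2)*factorial(k + 3).
Δs = -3**k*(3*k**2 + 20*k + 34)*factorial(k + 3), as required.
Σ_(k=2)^(7) t_k = s_(8) − s_(2) = -2618941248000 − (-4320) = -2618941243680.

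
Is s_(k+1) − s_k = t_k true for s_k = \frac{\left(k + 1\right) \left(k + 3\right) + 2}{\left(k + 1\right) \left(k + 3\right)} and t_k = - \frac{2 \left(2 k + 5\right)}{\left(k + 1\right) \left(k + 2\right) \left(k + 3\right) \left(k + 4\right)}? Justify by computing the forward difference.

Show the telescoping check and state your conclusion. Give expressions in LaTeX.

s_(k+1) = ((k + 2)*(k + 4) + 2)/((k + 2)*(k + 4))
s_(k+1) − s_k = 2*(-2*k - 5)/(k**4 + 10*k**3 + 35*k**2 + 50*k + 24)
(s_(k+1) − s_k) − t_k = 0

valid; difference matches t_k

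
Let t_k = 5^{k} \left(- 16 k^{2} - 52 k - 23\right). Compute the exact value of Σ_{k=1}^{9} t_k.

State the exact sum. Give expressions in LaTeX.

Σ = -4169921855

r(k) = 5*(16*k**2 + 84*k + 91)/(16*k**2 + 52*k + 23) after simplifying.
So A=5 and B=1, with C=k**2 + 13*k/4 + 23/16.
f must satisfy (5)·f(k+1) − (1)·f(k) = k**2 + 13*k/4 + 23/16.
Bound: deg f ≤ 2.
Solving with deg f ≤ 2: f(k) = (4*k**2 + 3*k - 3)/16.
Certificate R = B(k−1)f/C = (4*k**2 + 3*k - 3)/(16*k**2 + 52*k + 23) gives s_k = 5**k*(-4*k**2 - 3*k + 3).
Δs = 5**k*(-16*k**2 - 52*k - 23), as required.
Sum = s_(10) − s_(1); s_(10) = -4169921875, s_(1) = -20 ⇒ -4169921855.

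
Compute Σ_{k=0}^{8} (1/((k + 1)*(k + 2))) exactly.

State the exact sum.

Σ = 9/10

The ratio is (k + 1)/(k + 3).
Normal form (A,B,C) = (k + 1, k + 3, 1).
Set up (k + 1)·f(k+1) − (k + 2)·f(k) − (1) = 0.
Degrees (1,1,0) ⇒ d ≤ 1.
Match coefficients ⇒ f(k) = k.
R(k) = B(k−1)·f(k)/C(k) = k*(k + 2); s_k = R·t_k = k/(k + 1).
Δs = 1/(k**2 + 3*k + 2), as required.
Evaluate s at k=9 and k=0: 9/10 and 0; difference 9/10.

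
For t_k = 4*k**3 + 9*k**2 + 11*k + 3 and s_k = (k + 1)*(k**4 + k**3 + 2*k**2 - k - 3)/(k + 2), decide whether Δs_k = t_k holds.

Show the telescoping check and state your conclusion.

Invalid: residual (-3*k**4 - 16*k**3 - 27*k**2 - 26*k - 9)/(k**2 + 5*k + 6) ≠ 0.

s_(k+1) = k*(k**4 + 7*k**3 + 21*k**2 + 32*k + 20)/(k + 3)
s_(k+1) − s_k = (4*k**5 + 26*k**4 + 64*k**3 + 85*k**2 + 55*k + 9)/(k**2 + 5*k + 6)
(s_(k+1) − s_k) − t_k = (-3*k**4 - 16*k**3 - 27*k**2 - 26*k - 9)/(k**2 + 5*k + 6)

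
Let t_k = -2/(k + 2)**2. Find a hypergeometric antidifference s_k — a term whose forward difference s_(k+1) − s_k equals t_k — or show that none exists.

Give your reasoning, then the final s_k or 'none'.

r(k) = (k + 2)**2/(k + 3)**2 after simplifying.
A = k**2 + 4*k + 4, B = k**2 + 6*k + 9, C = 1.
Set up (k**2 + 4*k + 4)·f(k+1) − (k**2 + 4*k + 4)·f(k) − (1) = 0.
d = 0 from the (2,2,0) case.
f = c0 ⇒ A·f(k+1) − B(k−1)·f(k) − C = -1. The system {-1 = 0} is inconsistent; no antidifference.

none (Gosper's algorithm certifies no s_k)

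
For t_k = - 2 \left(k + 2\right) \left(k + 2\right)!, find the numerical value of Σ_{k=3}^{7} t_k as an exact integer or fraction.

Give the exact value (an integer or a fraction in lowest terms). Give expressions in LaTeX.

Σ = -7257360

The ratio is (k + 3)**2/(k + 2).
So A=k + 3 and B=1, with C=k + 2.
Solve (k + 3)·f(k+1) − (1)·f(k) = k + 2.
deg f ≤ 0 (via 1,0,1).
Solve for f: f(k) = 1 (degree 0 ≤ 0).
R(k) = B(k−1)·f(k)/C(k) = 1/(k + 2); s_k = R·t_k = -2*factorial(k + 2).
s_(k+1) − s_k = -2*(k + 2)*factorial(k + 2) = t_k.
Sum = s_(8) − s_(3); s_(8) = -7257600, s_(3) = -240 ⇒ -7257360.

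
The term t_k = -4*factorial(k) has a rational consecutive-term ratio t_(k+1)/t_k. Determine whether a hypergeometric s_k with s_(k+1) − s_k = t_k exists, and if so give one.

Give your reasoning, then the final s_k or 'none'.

Ratio r(k) = k + 1.
So A=k + 1 and B=1, with C=1.
f must satisfy (k + 1)·f(k+1) − (1)·f(k) = 1.
Degrees (1,0,0) ⇒ d ≤ -1.
deg f ≤ -1 is impossible — no certificate.

no hypergeometric antidifference exists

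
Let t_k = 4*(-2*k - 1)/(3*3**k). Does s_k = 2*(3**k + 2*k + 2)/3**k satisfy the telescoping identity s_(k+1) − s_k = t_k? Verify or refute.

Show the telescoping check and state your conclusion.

Valid — Δs_k = t_k.

s_(k+1) = 2*(3*3**k + 2*k + 4)/(3*3**k)
s_(k+1) − s_k = 4*(-2*k - 1)/(3*3**k)
(s_(k+1) − s_k) − t_k = 0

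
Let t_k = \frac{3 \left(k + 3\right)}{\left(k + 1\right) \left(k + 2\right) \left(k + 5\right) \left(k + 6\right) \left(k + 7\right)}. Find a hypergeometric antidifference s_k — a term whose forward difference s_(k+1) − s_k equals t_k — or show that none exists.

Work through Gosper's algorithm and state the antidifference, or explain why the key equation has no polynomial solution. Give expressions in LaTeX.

s_k = \frac{k \left(k^{2} + 12 k + 41\right)}{30 \left(k^{3} + 12 k^{2} + 41 k + 30\right)}

Compute t_(k+1)/t_k: get (k + 1)*(k + 4)*(k + 5)/((k + 3)**2*(k + 8)).
Gosper form: A/B · C(k+1)/C(k) with A=k + 1, B=k + 8, C=k**3 + 10*k**2 + 33*k + 36.
Solve (k + 1)·f(k+1) − (k + 7)·f(k) = k**3 + 10*k**2 + 33*k + 36.
Degrees (1,1,3) ⇒ d ≤ 6.
Match coefficients ⇒ f(k) = k*(k + 2)*(k + 3)*(k + 4)*(k**2 + 12*k + 41)/90.
Certificate R = B(k−1)f/C = k*(k + 2)*(k + 7)*(k**2 + 12*k + 41)/(90*(k + 3)) gives s_k = k*(k**2 + 12*k + 41)/(30*(k**3 + 12*k**2 + 41*k + 30)).
Check: Δs_k = 3*(k + 3)/(k**5 + 21*k**4 + 163*k**3 + 567*k**2 + 844*k + 420). ✓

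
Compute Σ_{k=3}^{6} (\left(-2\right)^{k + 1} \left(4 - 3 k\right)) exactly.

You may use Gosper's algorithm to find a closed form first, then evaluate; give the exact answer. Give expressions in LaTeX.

Σ = 1264

Step 1: r(k) = 2*(1 - 3*k)/(3*k - 4).
Normal form (A,B,C) = (-2, 1, k - 4/3).
Set up (-2)·f(k+1) − (1)·f(k) − (k - 4/3) = 0.
deg f ≤ 1 (via 0,0,1).
Coefficient equations give f(k) = -(k - 2)/3.
R(k) = B(k−1)·f(k)/C(k) = -(k - 2)/(3*k - 4); s_k = R·t_k = (-2)**(k + 1)*(k - 2).
Verify: (-2)**(k + 1)*(4 - 3*k) matches t_k.
Sum = s_(7) − s_(3); s_(7) = 1280, s_(3) = 16 ⇒ 1264.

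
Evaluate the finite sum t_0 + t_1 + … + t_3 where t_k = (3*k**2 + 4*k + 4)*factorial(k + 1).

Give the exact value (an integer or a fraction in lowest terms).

Step 1: r(k) = (k + 2)*(4*k + 3*(k + 1)**2 + 8)/(3*k**2 + 4*k + 4).
Normal form (A,B,C) = (k + 2, 1, k**2 + 4*k/3 + 4/3).
Key eq: (k + 2)·f(k+1) = (1)·f(k) + (k**2 + 4*k/3 + 4/3).
From deg A=1, deg B=0, deg C=2: d=1.
Coefficient equations give f(k) = (3*k - 2)/3.
So s_k = (B(k−1)f/C)·t_k = ((3*k - 2)/(3*k**2 + 4*k + 4))·t_k = (3*k - 2)*factorial(k + 1).
Check: Δs_k = (3*k**2 + 4*k + 4)*factorial(k + 1). ✓
Σ_(k=0)^(3) t_k = s_(4) − s_(0) = 1200 − (-2) = 1202.

Σ = 1202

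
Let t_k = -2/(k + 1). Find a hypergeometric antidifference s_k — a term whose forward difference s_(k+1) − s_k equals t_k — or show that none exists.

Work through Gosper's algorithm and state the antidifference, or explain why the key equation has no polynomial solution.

Ratio r(k) = (k + 1)/(k + 2).
So A=k + 1 and B=k + 2, with C=1.
f must satisfy (k + 1)·f(k+1) − (k + 1)·f(k) = 1.
Bound: deg f ≤ 0.
Write f(k) = c0. Then LHS − RHS = -1, requiring -1 = 0: contradictory. No certificate.

not Gosper-summable; s_k does not exist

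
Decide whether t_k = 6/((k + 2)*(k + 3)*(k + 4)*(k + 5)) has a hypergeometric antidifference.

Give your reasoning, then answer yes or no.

Yes. s_k = k*(k**2 + 9*k + 26)/(12*(k + 2)*(k + 3)*(k + 4)).

Step 1: r(k) = (k + 2)/(k + 6).
Gosper form: A/B · C(k+1)/C(k) with A=k + 2, B=k + 6, C=1.
Key eq: (k + 2)·f(k+1) = (k + 5)·f(k) + (1).
From deg A=1, deg B=1, deg C=0: d=3.
Solving with deg f ≤ 3: f(k) = k*(k**2 + 9*k + 26)/72.
Certificate R = B(k−1)f/C = k*(k + 5)*(k**2 + 9*k + 26)/72 gives s_k = k*(k**2 + 9*k + 26)/(12*(k + 2)*(k + 3)*(k + 4)).
Check: Δs_k = 6/(k**4 + 14*k**3 + 71*k**2 + 154*k + 120). ✓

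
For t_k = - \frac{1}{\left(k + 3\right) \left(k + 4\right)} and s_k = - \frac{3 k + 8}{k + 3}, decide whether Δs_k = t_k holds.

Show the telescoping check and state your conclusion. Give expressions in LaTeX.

s_(k+1) = (-3*k - 11)/(k + 4)
s_(k+1) − s_k = -1/(k**2 + 7*k + 12)
(s_(k+1) − s_k) − t_k = 0

Valid — Δs_k = t_k.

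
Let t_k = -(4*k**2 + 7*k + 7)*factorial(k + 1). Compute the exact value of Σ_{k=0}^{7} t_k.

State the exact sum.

Σ = -11249281

t_(k+1)/t_k = (k + 2)*(7*k + 4*(k + 1)**2 + 14)/(4*k**2 + 7*k + 7).
Take A(k)=k + 2, B(k)=1, C(k)=k**2 + 7*k/4 + 7/4.
Need (k + 2)·f(k+1) − (1)·f(k) = k**2 + 7*k/4 + 7/4.
deg f ≤ 1 (via 1,0,2).
A polynomial solution: f(k) = (4*k - 1)/4.
R(k) = B(k−1)·f(k)/C(k) = (4*k - 1)/(4*k**2 + 7*k + 7); s_k = R·t_k = -(4*k - 1)*factorial(k + 1).
Verify: -(4*k**2 + 7*k + 7)*factorial(k + 1) matches t_k.
Σ_(k=0)^(7) t_k = s_(8) − s_(0) = -11249280 − (1) = -11249281.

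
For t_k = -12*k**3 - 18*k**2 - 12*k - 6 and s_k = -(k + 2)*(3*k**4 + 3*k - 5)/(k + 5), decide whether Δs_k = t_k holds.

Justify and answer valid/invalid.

Invalid: residual 3*(9*k**4 + 78*k**3 + 102*k**2 + 63*k + 35)/(k**2 + 11*k + 30) ≠ 0.

s_(k+1) = -(k + 3)*(3*k + 3*(k + 1)**4 - 2)/(k + 6)
s_(k+1) − s_k = 3*(-4*k**5 - 41*k**4 - 112*k**3 - 124*k**2 - 79*k - 25)/(k**2 + 11*k + 30)
(s_(k+1) − s_k) − t_k = 3*(9*k**4 + 78*k**3 + 102*k**2 + 63*k + 35)/(k**2 + 11*k + 30)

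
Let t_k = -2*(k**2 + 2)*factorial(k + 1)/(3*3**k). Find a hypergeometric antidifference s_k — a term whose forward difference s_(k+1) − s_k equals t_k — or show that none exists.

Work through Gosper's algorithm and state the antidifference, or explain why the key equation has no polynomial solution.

s_k = -2*k*factorial(k + 1)/3**k

Step 1: r(k) = (k + 2)*((k + 1)**2 + 2)/(3*(k**2 + 2)).
Normal form (A,B,C) = (k/3 + 2/3, 1, k**2 + 2).
Need (k/3 + 2/3)·f(k+1) − (1)·f(k) = k**2 + 2.
d = 1 from the (1,0,2) case.
Solve for f: f(k) = 3*k (degree 1 ≤ 1).
Get s_k = R·t_k = -2*k*factorial(k + 1)/3**k with R(k) = B(k−1)f(k)/C(k) = 3*k/(k**2 + 2).
Verify: -2*(k**2 + 2)*factorial(k + 1)/(3*3**k) matches t_k.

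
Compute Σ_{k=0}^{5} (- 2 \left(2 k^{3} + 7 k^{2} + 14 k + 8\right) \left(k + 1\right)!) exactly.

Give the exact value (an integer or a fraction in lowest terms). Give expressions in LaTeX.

Σ = -806396

Ratio r(k) = (2*k**4 + 17*k**3 + 60*k**2 + 99*k + 62)/(2*k**3 + 7*k**2 + 14*k + 8).
A = k + 2, B = 1, C = k**3 + 7*k**2/2 + 7*k + 4.
Solve (k + 2)·f(k+1) − (1)·f(k) = k**3 + 7*k**2/2 + 7*k + 4.
From deg A=1, deg B=0, deg C=3: d=2.
A polynomial solution: f(k) = (2*k**2 + k + 2)/2.
R(k) = B(k−1)·f(k)/C(k) = (2*k**2 + k + 2)/(2*k**3 + 7*k**2 + 14*k + 8); s_k = R·t_k = -2*(2*k**2 + k + 2)*factorial(k + 1).
Verify: -2*(2*k**3 + 7*k**2 + 14*k + 8)*factorial(k + 1) matches t_k.
Σ_(k=0)^(5) t_k = s_(6) − s_(0) = -806400 − (-4) = -806396.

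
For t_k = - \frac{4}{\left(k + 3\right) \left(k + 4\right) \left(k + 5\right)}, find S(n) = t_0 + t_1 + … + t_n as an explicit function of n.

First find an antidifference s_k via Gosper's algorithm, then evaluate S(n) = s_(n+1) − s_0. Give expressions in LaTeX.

S(n) = \frac{- n^{2} - 9 n - 8}{6 \left(n^{2} + 9 n + 20\right)}

Ratio r(k) = (k + 3)/(k + 6).
Factor: A=k + 3; B=k + 6; C=1.
Key eq: (k + 3)·f(k+1) = (k + 5)·f(k) + (1).
From deg A=1, deg B=1, deg C=0: d=2.
Coefficient equations give f(k) = k*(k + 7)/24.
Then R = B(k−1)f/C = k*(k + 5)*(k + 7)/24, so s_k = R(k)·t_k = k*(-k - 7)/(6*(k + 3)*(k + 4)).
Verify: -4/(k**3 + 12*k**2 + 47*k + 60) matches t_k.
Telescope: S(n) = s_(n+1) − s_(0) = (-n**2 - 9*n - 8)/(6*(n**2 + 9*n + 20)) − (0) = (-n**2 - 9*n - 8)/(6*(n**2 + 9*n + 20)).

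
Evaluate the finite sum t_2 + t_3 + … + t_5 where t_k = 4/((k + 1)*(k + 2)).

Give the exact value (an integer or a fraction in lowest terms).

Compute t_(k+1)/t_k: get (k + 1)/(k + 3).
Factor: A=k + 1; B=k + 3; C=1.
Solve (k + 1)·f(k+1) − (k + 2)·f(k) = 1.
Bound: deg f ≤ 1.
A polynomial solution: f(k) = k.
So s_k = (B(k−1)f/C)·t_k = (k*(k + 2))·t_k = 4*k/(k + 1).
s_(k+1) − s_k = 4/(k**2 + 3*k + 2) = t_k.
Telescoping: Σ = s_(6) − s_(2) = 24/7 − (8/3) = 16/21.

Σ = 16/21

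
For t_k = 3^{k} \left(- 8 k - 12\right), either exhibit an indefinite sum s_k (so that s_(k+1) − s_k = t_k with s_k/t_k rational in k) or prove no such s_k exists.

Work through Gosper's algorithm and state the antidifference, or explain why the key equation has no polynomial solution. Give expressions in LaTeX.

Compute t_(k+1)/t_k: get 3*(2*k + 5)/(2*k + 3).
So A=3 and B=1, with C=k + 3/2.
Key eq: (3)·f(k+1) = (1)·f(k) + (k + 3/2).
From deg A=0, deg B=0, deg C=1: d=1.
Coefficient equations give f(k) = k/2.
So s_k = (B(k−1)f/C)·t_k = (k/(2*k + 3))·t_k = -4*3**k*k.
Check: Δs_k = 3**k*(-8*k - 12). ✓

s_k = - 4 \cdot 3^{k} k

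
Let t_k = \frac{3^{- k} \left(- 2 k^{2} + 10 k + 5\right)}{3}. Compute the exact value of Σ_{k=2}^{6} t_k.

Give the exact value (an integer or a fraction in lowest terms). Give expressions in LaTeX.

Σ = 1961/2187

Compute t_(k+1)/t_k: get (2*k**2 - 6*k - 13)/(3*(2*k**2 - 10*k - 5)).
Normal form (A,B,C) = (1/3, 1, k**2 - 5*k - 5/2).
Need (1/3)·f(k+1) − (1)·f(k) = k**2 - 5*k - 5/2.
From deg A=0, deg B=0, deg C=2: d=2.
Match coefficients ⇒ f(k) = -3*(k**2 - 4*k - 4)/2.
R(k) = B(k−1)·f(k)/C(k) = -3*(k**2 - 4*k - 4)/(2*k**2 - 10*k - 5); s_k = R·t_k = (k**2 - 4*k - 4)/3**k.
Check: Δs_k = (-2*k**2 + 10*k + 5)/(3*3**k). ✓
Σ_(k=2)^(6) t_k = s_(7) − s_(2) = 17/2187 − (-8/9) = 1961/2187.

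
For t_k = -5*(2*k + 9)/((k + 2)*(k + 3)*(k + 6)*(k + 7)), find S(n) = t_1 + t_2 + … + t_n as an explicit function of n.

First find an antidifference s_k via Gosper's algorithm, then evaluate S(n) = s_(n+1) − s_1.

Compute t_(k+1)/t_k: get (k + 2)*(k + 6)*(2*k + 11)/((k + 4)*(k + 8)*(2*k + 9)).
Take A(k)=k + 2, B(k)=k + 8, C(k)=k**3 + 27*k**2/2 + 121*k/2 + 90.
Set up (k + 2)·f(k+1) − (k + 7)·f(k) − (k**3 + 27*k**2/2 + 121*k/2 + 90) = 0.
Degrees (1,1,3) ⇒ d ≤ 5.
A polynomial solution: f(k) = k*(k + 3)*(k + 4)*(k + 5)*(k + 8)/24.
Certificate R = B(k−1)f/C = k*(k + 3)*(k + 7)*(k + 8)/(12*(2*k + 9)) gives s_k = 5*k*(-k - 8)/(12*(k**2 + 8*k + 12)).
Verify: 5*(-2*k - 9)/(k**4 + 18*k**3 + 113*k**2 + 288*k + 252) matches t_k.
s_(n+1) = 5*(-n**2 - 10*n - 9)/(12*(n**2 + 10*n + 21)) and s_(1) = -5/28, so S(n) = 5*n*(-n - 10)/(21*(n**2 + 10*n + 21)).

S(n) = 5*n*(-n - 10)/(21*(n**2 + 10*n + 21))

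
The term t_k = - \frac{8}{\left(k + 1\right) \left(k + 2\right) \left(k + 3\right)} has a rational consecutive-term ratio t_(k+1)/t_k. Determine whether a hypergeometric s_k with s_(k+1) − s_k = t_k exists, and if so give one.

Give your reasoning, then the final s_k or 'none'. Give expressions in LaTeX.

s_k = \frac{2 k \left(- k - 3\right)}{\left(k + 1\right) \left(k + 2\right)}

Step 1: r(k) = (k + 1)/(k + 4).
Normal form (A,B,C) = (k + 1, k + 4, 1).
Key eq: (k + 1)·f(k+1) = (k + 3)·f(k) + (1).
Bound: deg f ≤ 2.
Coefficient equations give f(k) = k*(k + 3)/4.
Get s_k = R·t_k = 2*k*(-k - 3)/((k + 1)*(k + 2)) with R(k) = B(k−1)f(k)/C(k) = k*(k + 3)**2/4.
Verify: -8/(k**3 + 6*k**2 + 11*k + 6) matches t_k.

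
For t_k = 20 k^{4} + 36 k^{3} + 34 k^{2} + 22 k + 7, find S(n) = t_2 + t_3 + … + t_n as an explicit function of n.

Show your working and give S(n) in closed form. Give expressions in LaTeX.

r(k) = (20*k**4 + 116*k**3 + 262*k**2 + 278*k + 119)/(20*k**4 + 36*k**3 + 34*k**2 + 22*k + 7) after simplifying.
Normal form (A,B,C) = (1, 1, k**4 + 9*k**3/5 + 17*k**2/10 + 11*k/10 + 7/20).
Solve (1)·f(k+1) − (1)·f(k) = k**4 + 9*k**3/5 + 17*k**2/10 + 11*k/10 + 7/20.
deg f ≤ 5 (via 0,0,4).
A polynomial solution: f(k) = k*(4*k**4 - k**3 + 3*k + 1)/20.
Then R = B(k−1)f/C = k*(4*k**4 - k**3 + 3*k + 1)/(20*k**4 + 36*k**3 + 34*k**2 + 22*k + 7), so s_k = R(k)·t_k = k*(4*k**4 - k**3 + 3*k + 1).
Check: Δs_k = 20*k**4 + 36*k**3 + 34*k**2 + 22*k + 7. ✓
Evaluate: s_(n+1) = 4*n**5 + 19*n**4 + 36*n**3 + 37*n**2 + 23*n + 7; subtract s_(2) = 126 ⇒ S(n) = 4*n**5 + 19*n**4 + 36*n**3 + 37*n**2 + 23*n - 119.

S(n) = 4 n^{5} + 19 n^{4} + 36 n^{3} + 37 n^{2} + 23 n - 119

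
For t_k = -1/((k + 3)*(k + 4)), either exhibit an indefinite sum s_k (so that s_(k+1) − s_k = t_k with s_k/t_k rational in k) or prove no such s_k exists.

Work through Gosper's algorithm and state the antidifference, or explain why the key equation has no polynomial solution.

The ratio is (k + 3)/(k + 5).
Factor: A=k + 3; B=k + 5; C=1.
Need (k + 3)·f(k+1) − (k + 4)·f(k) = 1.
d = 1 from the (1,1,0) case.
Coefficient equations give f(k) = k/3.
Get s_k = R·t_k = -k/(3*k + 9) with R(k) = B(k−1)f(k)/C(k) = k*(k + 4)/3.
Check: Δs_k = -1/(k**2 + 7*k + 12). ✓

s_k = -k/(3*k + 9)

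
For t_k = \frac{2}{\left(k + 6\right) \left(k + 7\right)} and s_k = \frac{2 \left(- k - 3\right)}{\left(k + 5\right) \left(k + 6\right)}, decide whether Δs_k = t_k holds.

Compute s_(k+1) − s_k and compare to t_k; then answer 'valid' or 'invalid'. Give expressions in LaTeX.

Invalid: residual - \frac{8}{k^{3} + 18 k^{2} + 107 k + 210} ≠ 0.

s_(k+1) = 2*(-k - 4)/((k + 6)*(k + 7))
s_(k+1) − s_k = 2*(k + 1)/(k**3 + 18*k**2 + 107*k + 210)
(s_(k+1) − s_k) − t_k = -8/(k**3 + 18*k**2 + 107*k + 210)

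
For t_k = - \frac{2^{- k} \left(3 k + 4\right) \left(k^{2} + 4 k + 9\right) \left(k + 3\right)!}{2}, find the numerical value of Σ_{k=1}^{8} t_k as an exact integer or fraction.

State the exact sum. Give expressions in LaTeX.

Σ = -264760518

t_(k+1)/t_k = (k + 4)*(3*k + 7)*(4*k + (k + 1)**2 + 13)/(2*(3*k + 4)*(k**2 + 4*k + 9)).
Gosper form: A/B · C(k+1)/C(k) with A=k/2 + 2, B=1, C=k**3 + 16*k**2/3 + 43*k/3 + 12.
Need (k/2 + 2)·f(k+1) − (1)·f(k) = k**3 + 16*k**2/3 + 43*k/3 + 12.
Bound: deg f ≤ 2.
Solve for f: f(k) = 2*(3*k**2 + 4*k + 4)/3 (degree 2 ≤ 2).
So s_k = (B(k−1)f/C)·t_k = (2*(3*k**2 + 4*k + 4)/((3*k + 4)*(k**2 + 4*k + 9)))·t_k = -(3*k**2 + 4*k + 4)*factorial(k + 3)/2**k.
Check: Δs_k = -(3*k + 4)*(k**2 + 4*k + 9)*factorial(k + 3)/(2*2**k). ✓
Evaluate s at k=9 and k=1: -264760650 and -132; difference -264760518.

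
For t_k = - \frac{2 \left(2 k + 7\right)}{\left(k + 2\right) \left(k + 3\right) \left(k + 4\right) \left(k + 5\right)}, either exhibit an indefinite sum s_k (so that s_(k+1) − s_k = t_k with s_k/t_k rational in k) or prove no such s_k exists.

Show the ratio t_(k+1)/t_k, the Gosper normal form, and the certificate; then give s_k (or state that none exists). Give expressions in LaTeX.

Ratio r(k) = (k + 2)*(2*k + 9)/((k + 6)*(2*k + 7)).
A = k + 2, B = k + 6, C = k + 7/2.
f must satisfy (k + 2)·f(k+1) − (k + 5)·f(k) = k + 7/2.
deg f ≤ 3 (via 1,1,1).
Solving with deg f ≤ 3: f(k) = k*(k + 3)*(k + 6)/16.
Get s_k = R·t_k = k*(-k - 6)/(4*(k**2 + 6*k + 8)) with R(k) = B(k−1)f(k)/C(k) = k*(k + 3)*(k + 5)*(k + 6)/(8*(2*k + 7)).
Δs = 2*(-2*k - 7)/(k**4 + 14*k**3 + 71*k**2 + 154*k + 120), as required.

s_k = \frac{k \left(- k - 6\right)}{4 \left(k^{2} + 6 k + 8\right)}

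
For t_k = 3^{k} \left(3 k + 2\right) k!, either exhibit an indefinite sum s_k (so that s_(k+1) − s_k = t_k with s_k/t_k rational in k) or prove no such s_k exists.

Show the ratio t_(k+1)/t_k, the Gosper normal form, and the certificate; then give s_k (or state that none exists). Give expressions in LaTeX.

Ratio r(k) = 3*(k + 1)*(3*k + 5)/(3*k + 2).
Factor: A=3*k + 3; B=1; C=k + 2/3.
Need (3*k + 3)·f(k+1) − (1)·f(k) = k + 2/3.
From deg A=1, deg B=0, deg C=1: d=0.
Coefficient equations give f(k) = 1/3.
Certificate R = B(k−1)f/C = 1/(3*k + 2) gives s_k = 3**k*factorial(k).
Δs = 3**k*(3*k + 2)*factorial(k), as required.

s_k = 3^{k} k!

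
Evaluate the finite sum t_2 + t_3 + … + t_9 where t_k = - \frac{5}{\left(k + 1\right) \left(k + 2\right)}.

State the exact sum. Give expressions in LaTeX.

Σ = -40/33

r(k) = (k + 1)/(k + 3) after simplifying.
Factor: A=k + 1; B=k + 3; C=1.
f must satisfy (k + 1)·f(k+1) − (k + 2)·f(k) = 1.
d = 1 from the (1,1,0) case.
Solve for f: f(k) = k (degree 1 ≤ 1).
Get s_k = R·t_k = -5*k/(k + 1) with R(k) = B(k−1)f(k)/C(k) = k*(k + 2).
Verify: -5/(k**2 + 3*k + 2) matches t_k.
Telescoping: Σ = s_(10) − s_(2) = -50/11 − (-10/3) = -40/33.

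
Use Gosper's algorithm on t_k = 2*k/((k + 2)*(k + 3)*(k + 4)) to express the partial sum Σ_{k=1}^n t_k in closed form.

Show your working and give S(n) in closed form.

r(k) = (k + 1)*(k + 2)/(k*(k + 5)) after simplifying.
Take A(k)=k + 2, B(k)=k + 5, C(k)=k.
Solve (k + 2)·f(k+1) − (k + 4)·f(k) = k.
d = 2 from the (1,1,1) case.
Solve for f: f(k) = k*(k - 1)/6 (degree 2 ≤ 2).
Certificate R = B(k−1)f/C = (k - 1)*(k + 4)/6 gives s_k = k*(k - 1)/(3*(k + 2)*(k + 3)).
s_(k+1) − s_k = 2*k/(k**3 + 9*k**2 + 26*k + 24) = t_k.
Σ_(k=1)^n t_k = s_(n+1) − s_(1) = (n*(n + 1)/(3*(n**2 + 7*n + 12))) − (0), i.e. n*(n + 1)/(3*(n**2 + 7*n + 12)).

S(n) = n*(n + 1)/(3*(n**2 + 7*n + 12))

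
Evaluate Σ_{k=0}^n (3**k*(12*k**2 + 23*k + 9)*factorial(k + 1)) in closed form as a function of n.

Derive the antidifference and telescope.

S(n) = 12*3**n*n*factorial(n + 2) + 3*3**n*factorial(n + 2) + 3

Step 1: r(k) = 3*(12*k**3 + 71*k**2 + 138*k + 88)/(12*k**2 + 23*k + 9).
Gosper form: A/B · C(k+1)/C(k) with A=3*k + 6, B=1, C=k**2 + 23*k/12 + 3/4.
f must satisfy (3*k + 6)·f(k+1) − (1)·f(k) = k**2 + 23*k/12 + 3/4.
From deg A=1, deg B=0, deg C=2: d=1.
Solve for f: f(k) = (4*k - 3)/12 (degree 1 ≤ 1).
R(k) = B(k−1)·f(k)/C(k) = (4*k - 3)/(12*k**2 + 23*k + 9); s_k = R·t_k = 3**k*(4*k - 3)*factorial(k + 1).
s_(k+1) − s_k = 3**k*(12*k**2 + 23*k + 9)*factorial(k + 1) = t_k.
s_(n+1) = 3**(n + 1)*(4*n + 1)*factorial(n + 2) and s_(0) = -3, so S(n) = 12*3**n*n*factorial(n + 2) + 3*3**n*factorial(n + 2) + 3.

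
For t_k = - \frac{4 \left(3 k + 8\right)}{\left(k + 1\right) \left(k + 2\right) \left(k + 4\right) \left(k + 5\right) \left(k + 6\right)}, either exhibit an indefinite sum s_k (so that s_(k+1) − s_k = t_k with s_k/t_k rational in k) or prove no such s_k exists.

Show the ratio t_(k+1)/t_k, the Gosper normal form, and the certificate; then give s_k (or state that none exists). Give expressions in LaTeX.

The ratio is (k + 1)*(k + 4)*(3*k + 11)/((k + 3)*(k + 7)*(3*k + 8)).
Take A(k)=k + 1, B(k)=k + 7, C(k)=k**2 + 17*k/3 + 8.
Need (k + 1)·f(k+1) − (k + 6)·f(k) = k**2 + 17*k/3 + 8.
From deg A=1, deg B=1, deg C=2: d=5.
A polynomial solution: f(k) = k*(k + 2)*(k + 3)*(k**2 + 10*k + 29)/60.
Then R = B(k−1)f/C = k*(k + 2)*(k + 6)*(k**2 + 10*k + 29)/(20*(3*k + 8)), so s_k = R(k)·t_k = k*(-k**2 - 10*k - 29)/(5*(k**3 + 10*k**2 + 29*k + 20)).
Δs = 4*(-3*k - 8)/(k**5 + 18*k**4 + 121*k**3 + 372*k**2 + 508*k + 240), as required.

s_k = \frac{k \left(- k^{2} - 10 k - 29\right)}{5 \left(k^{3} + 10 k^{2} + 29 k + 20\right)}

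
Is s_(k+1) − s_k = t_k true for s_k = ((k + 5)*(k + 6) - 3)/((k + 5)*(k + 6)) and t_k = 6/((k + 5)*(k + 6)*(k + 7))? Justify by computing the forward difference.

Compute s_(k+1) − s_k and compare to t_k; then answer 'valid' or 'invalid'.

valid (s_(k+1) − s_k reduces to t_k)

s_(k+1) = ((k + 6)*(k + 7) - 3)/((k + 6)*(k + 7))
s_(k+1) − s_k = 6/(k**3 + 18*k**2 + 107*k + 210)
(s_(k+1) − s_k) − t_k = 0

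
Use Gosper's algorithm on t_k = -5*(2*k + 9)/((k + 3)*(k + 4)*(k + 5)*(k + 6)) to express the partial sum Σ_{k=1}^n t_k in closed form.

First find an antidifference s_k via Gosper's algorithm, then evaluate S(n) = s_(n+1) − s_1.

S(n) = 5*n*(-n - 10)/(24*(n**2 + 10*n + 24))

Compute t_(k+1)/t_k: get (k + 3)*(2*k + 11)/((k + 7)*(2*k + 9)).
Normal form (A,B,C) = (k + 3, k + 7, k + 9/2).
Solve (k + 3)·f(k+1) − (k + 6)·f(k) = k + 9/2.
Bound: deg f ≤ 3.
Solving with deg f ≤ 3: f(k) = k*(k + 4)*(k + 8)/30.
R(k) = B(k−1)·f(k)/C(k) = k*(k + 4)*(k + 6)*(k + 8)/(15*(2*k + 9)); s_k = R·t_k = k*(-k - 8)/(3*(k**2 + 8*k + 15)).
s_(k+1) − s_k = 5*(-2*k - 9)/(k**4 + 18*k**3 + 119*k**2 + 342*k + 360) = t_k.
Σ_(k=1)^n t_k = s_(n+1) − s_(1) = ((-n**2 - 10*n - 9)/(3*(n**2 + 10*n + 24))) − (-1/8), i.e. 5*n*(-n - 10)/(24*(n**2 + 10*n + 24)).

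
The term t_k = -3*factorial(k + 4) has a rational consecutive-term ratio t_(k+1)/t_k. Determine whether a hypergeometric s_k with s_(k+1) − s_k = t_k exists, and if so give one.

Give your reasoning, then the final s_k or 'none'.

The ratio is k + 5.
So A=k + 5 and B=1, with C=1.
Key eq: (k + 5)·f(k+1) = (1)·f(k) + (1).
d = -1 from the (1,0,0) case.
Negative degree bound (-1): no f exists, t_k not Gosper-summable.

not Gosper-summable; s_k does not exist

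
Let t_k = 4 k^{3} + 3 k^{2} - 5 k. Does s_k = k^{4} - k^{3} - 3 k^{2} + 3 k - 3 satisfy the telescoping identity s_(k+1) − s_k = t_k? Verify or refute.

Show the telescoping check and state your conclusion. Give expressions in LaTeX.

s_(k+1) = k**4 + 3*k**3 - 2*k - 3
s_(k+1) − s_k = k*(4*k**2 + 3*k - 5)
(s_(k+1) − s_k) − t_k = 0

valid; difference matches t_k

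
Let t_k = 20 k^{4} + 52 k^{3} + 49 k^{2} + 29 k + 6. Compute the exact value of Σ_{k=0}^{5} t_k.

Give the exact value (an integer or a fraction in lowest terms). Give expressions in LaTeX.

Σ = 34446

Compute t_(k+1)/t_k: get (20*k**4 + 132*k**3 + 325*k**2 + 363*k + 156)/(20*k**4 + 52*k**3 + 49*k**2 + 29*k + 6).
Normal form (A,B,C) = (1, 1, k**4 + 13*k**3/5 + 49*k**2/20 + 29*k/20 + 3/10).
f must satisfy (1)·f(k+1) − (1)·f(k) = k**4 + 13*k**3/5 + 49*k**2/20 + 29*k/20 + 3/10.
Degrees (0,0,4) ⇒ d ≤ 5.
Solve for f: f(k) = k*(4*k**4 + 3*k**3 - 3*k**2 + 3*k - 1)/20 (degree 5 ≤ 5).
Then R = B(k−1)f/C = k*(4*k**4 + 3*k**3 - 3*k**2 + 3*k - 1)/(20*k**4 + 52*k**3 + 49*k**2 + 29*k + 6), so s_k = R(k)·t_k = k*(4*k**4 + 3*k**3 - 3*k**2 + 3*k - 1).
Δs = 20*k**4 + 52*k**3 + 49*k**2 + 29*k + 6, as required.
Telescoping: Σ = s_(6) − s_(0) = 34446 − (0) = 34446.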